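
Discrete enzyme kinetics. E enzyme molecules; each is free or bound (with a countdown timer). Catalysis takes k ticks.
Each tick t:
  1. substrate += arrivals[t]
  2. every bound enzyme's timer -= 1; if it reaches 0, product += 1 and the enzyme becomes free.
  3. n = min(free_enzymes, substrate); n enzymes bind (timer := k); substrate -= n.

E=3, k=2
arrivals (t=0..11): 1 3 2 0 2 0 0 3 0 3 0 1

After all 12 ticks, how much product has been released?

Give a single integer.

Answer: 14

Derivation:
t=0: arr=1 -> substrate=0 bound=1 product=0
t=1: arr=3 -> substrate=1 bound=3 product=0
t=2: arr=2 -> substrate=2 bound=3 product=1
t=3: arr=0 -> substrate=0 bound=3 product=3
t=4: arr=2 -> substrate=1 bound=3 product=4
t=5: arr=0 -> substrate=0 bound=2 product=6
t=6: arr=0 -> substrate=0 bound=1 product=7
t=7: arr=3 -> substrate=0 bound=3 product=8
t=8: arr=0 -> substrate=0 bound=3 product=8
t=9: arr=3 -> substrate=0 bound=3 product=11
t=10: arr=0 -> substrate=0 bound=3 product=11
t=11: arr=1 -> substrate=0 bound=1 product=14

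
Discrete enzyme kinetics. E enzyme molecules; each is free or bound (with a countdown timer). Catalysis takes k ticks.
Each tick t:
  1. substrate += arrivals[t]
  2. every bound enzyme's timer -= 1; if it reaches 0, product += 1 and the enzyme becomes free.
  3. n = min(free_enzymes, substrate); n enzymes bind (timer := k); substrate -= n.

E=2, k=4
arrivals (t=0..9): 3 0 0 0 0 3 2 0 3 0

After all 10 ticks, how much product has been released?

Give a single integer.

t=0: arr=3 -> substrate=1 bound=2 product=0
t=1: arr=0 -> substrate=1 bound=2 product=0
t=2: arr=0 -> substrate=1 bound=2 product=0
t=3: arr=0 -> substrate=1 bound=2 product=0
t=4: arr=0 -> substrate=0 bound=1 product=2
t=5: arr=3 -> substrate=2 bound=2 product=2
t=6: arr=2 -> substrate=4 bound=2 product=2
t=7: arr=0 -> substrate=4 bound=2 product=2
t=8: arr=3 -> substrate=6 bound=2 product=3
t=9: arr=0 -> substrate=5 bound=2 product=4

Answer: 4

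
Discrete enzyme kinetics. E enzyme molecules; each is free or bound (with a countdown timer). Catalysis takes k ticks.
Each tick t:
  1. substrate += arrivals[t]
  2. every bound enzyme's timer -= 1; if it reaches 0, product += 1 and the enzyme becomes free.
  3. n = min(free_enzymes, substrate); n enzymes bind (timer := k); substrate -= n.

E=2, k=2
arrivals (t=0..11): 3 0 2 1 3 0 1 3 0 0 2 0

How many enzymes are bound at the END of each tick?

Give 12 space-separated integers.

t=0: arr=3 -> substrate=1 bound=2 product=0
t=1: arr=0 -> substrate=1 bound=2 product=0
t=2: arr=2 -> substrate=1 bound=2 product=2
t=3: arr=1 -> substrate=2 bound=2 product=2
t=4: arr=3 -> substrate=3 bound=2 product=4
t=5: arr=0 -> substrate=3 bound=2 product=4
t=6: arr=1 -> substrate=2 bound=2 product=6
t=7: arr=3 -> substrate=5 bound=2 product=6
t=8: arr=0 -> substrate=3 bound=2 product=8
t=9: arr=0 -> substrate=3 bound=2 product=8
t=10: arr=2 -> substrate=3 bound=2 product=10
t=11: arr=0 -> substrate=3 bound=2 product=10

Answer: 2 2 2 2 2 2 2 2 2 2 2 2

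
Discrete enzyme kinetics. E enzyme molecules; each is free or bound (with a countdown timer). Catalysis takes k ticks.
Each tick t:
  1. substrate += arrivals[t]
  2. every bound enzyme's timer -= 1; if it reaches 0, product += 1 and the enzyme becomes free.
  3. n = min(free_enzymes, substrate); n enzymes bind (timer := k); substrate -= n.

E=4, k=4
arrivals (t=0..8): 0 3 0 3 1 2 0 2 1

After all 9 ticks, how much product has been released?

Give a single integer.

t=0: arr=0 -> substrate=0 bound=0 product=0
t=1: arr=3 -> substrate=0 bound=3 product=0
t=2: arr=0 -> substrate=0 bound=3 product=0
t=3: arr=3 -> substrate=2 bound=4 product=0
t=4: arr=1 -> substrate=3 bound=4 product=0
t=5: arr=2 -> substrate=2 bound=4 product=3
t=6: arr=0 -> substrate=2 bound=4 product=3
t=7: arr=2 -> substrate=3 bound=4 product=4
t=8: arr=1 -> substrate=4 bound=4 product=4

Answer: 4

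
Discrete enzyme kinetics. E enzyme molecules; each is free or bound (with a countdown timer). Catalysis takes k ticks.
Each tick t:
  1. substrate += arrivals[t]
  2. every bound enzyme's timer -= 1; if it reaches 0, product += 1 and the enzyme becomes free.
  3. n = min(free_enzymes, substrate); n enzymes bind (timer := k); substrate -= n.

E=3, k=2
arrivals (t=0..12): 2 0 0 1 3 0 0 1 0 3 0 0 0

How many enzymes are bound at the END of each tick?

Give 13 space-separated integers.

t=0: arr=2 -> substrate=0 bound=2 product=0
t=1: arr=0 -> substrate=0 bound=2 product=0
t=2: arr=0 -> substrate=0 bound=0 product=2
t=3: arr=1 -> substrate=0 bound=1 product=2
t=4: arr=3 -> substrate=1 bound=3 product=2
t=5: arr=0 -> substrate=0 bound=3 product=3
t=6: arr=0 -> substrate=0 bound=1 product=5
t=7: arr=1 -> substrate=0 bound=1 product=6
t=8: arr=0 -> substrate=0 bound=1 product=6
t=9: arr=3 -> substrate=0 bound=3 product=7
t=10: arr=0 -> substrate=0 bound=3 product=7
t=11: arr=0 -> substrate=0 bound=0 product=10
t=12: arr=0 -> substrate=0 bound=0 product=10

Answer: 2 2 0 1 3 3 1 1 1 3 3 0 0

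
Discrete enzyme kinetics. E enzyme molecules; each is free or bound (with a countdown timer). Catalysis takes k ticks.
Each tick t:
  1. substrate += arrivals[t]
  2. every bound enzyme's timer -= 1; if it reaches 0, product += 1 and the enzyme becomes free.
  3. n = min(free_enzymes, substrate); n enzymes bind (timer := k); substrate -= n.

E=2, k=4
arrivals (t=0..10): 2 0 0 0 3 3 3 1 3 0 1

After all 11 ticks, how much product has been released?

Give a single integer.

t=0: arr=2 -> substrate=0 bound=2 product=0
t=1: arr=0 -> substrate=0 bound=2 product=0
t=2: arr=0 -> substrate=0 bound=2 product=0
t=3: arr=0 -> substrate=0 bound=2 product=0
t=4: arr=3 -> substrate=1 bound=2 product=2
t=5: arr=3 -> substrate=4 bound=2 product=2
t=6: arr=3 -> substrate=7 bound=2 product=2
t=7: arr=1 -> substrate=8 bound=2 product=2
t=8: arr=3 -> substrate=9 bound=2 product=4
t=9: arr=0 -> substrate=9 bound=2 product=4
t=10: arr=1 -> substrate=10 bound=2 product=4

Answer: 4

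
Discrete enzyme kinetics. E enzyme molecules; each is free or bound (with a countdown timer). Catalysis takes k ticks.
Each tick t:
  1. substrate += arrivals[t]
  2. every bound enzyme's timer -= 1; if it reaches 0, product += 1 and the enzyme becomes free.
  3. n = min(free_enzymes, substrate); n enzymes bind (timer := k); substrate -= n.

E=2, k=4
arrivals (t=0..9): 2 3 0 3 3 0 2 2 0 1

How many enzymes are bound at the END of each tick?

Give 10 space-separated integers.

Answer: 2 2 2 2 2 2 2 2 2 2

Derivation:
t=0: arr=2 -> substrate=0 bound=2 product=0
t=1: arr=3 -> substrate=3 bound=2 product=0
t=2: arr=0 -> substrate=3 bound=2 product=0
t=3: arr=3 -> substrate=6 bound=2 product=0
t=4: arr=3 -> substrate=7 bound=2 product=2
t=5: arr=0 -> substrate=7 bound=2 product=2
t=6: arr=2 -> substrate=9 bound=2 product=2
t=7: arr=2 -> substrate=11 bound=2 product=2
t=8: arr=0 -> substrate=9 bound=2 product=4
t=9: arr=1 -> substrate=10 bound=2 product=4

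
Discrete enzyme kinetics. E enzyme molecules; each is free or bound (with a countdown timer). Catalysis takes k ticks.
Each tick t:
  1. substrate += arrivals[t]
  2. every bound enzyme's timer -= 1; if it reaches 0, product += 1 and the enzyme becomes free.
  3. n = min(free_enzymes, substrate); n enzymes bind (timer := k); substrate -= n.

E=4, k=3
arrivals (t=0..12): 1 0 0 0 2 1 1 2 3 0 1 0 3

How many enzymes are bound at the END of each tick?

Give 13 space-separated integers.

t=0: arr=1 -> substrate=0 bound=1 product=0
t=1: arr=0 -> substrate=0 bound=1 product=0
t=2: arr=0 -> substrate=0 bound=1 product=0
t=3: arr=0 -> substrate=0 bound=0 product=1
t=4: arr=2 -> substrate=0 bound=2 product=1
t=5: arr=1 -> substrate=0 bound=3 product=1
t=6: arr=1 -> substrate=0 bound=4 product=1
t=7: arr=2 -> substrate=0 bound=4 product=3
t=8: arr=3 -> substrate=2 bound=4 product=4
t=9: arr=0 -> substrate=1 bound=4 product=5
t=10: arr=1 -> substrate=0 bound=4 product=7
t=11: arr=0 -> substrate=0 bound=3 product=8
t=12: arr=3 -> substrate=1 bound=4 product=9

Answer: 1 1 1 0 2 3 4 4 4 4 4 3 4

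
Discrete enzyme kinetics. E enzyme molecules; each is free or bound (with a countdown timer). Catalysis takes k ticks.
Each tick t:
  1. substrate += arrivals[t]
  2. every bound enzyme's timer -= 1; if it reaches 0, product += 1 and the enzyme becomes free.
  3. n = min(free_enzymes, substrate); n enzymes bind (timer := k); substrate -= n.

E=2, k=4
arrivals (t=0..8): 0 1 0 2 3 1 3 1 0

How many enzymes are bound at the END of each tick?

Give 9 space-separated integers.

t=0: arr=0 -> substrate=0 bound=0 product=0
t=1: arr=1 -> substrate=0 bound=1 product=0
t=2: arr=0 -> substrate=0 bound=1 product=0
t=3: arr=2 -> substrate=1 bound=2 product=0
t=4: arr=3 -> substrate=4 bound=2 product=0
t=5: arr=1 -> substrate=4 bound=2 product=1
t=6: arr=3 -> substrate=7 bound=2 product=1
t=7: arr=1 -> substrate=7 bound=2 product=2
t=8: arr=0 -> substrate=7 bound=2 product=2

Answer: 0 1 1 2 2 2 2 2 2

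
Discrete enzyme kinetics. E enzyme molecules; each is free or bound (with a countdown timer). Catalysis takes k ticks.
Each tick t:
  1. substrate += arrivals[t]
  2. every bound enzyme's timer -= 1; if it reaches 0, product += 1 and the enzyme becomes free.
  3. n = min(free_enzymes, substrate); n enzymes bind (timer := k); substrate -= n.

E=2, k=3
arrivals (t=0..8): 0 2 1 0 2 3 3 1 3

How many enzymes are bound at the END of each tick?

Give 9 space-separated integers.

t=0: arr=0 -> substrate=0 bound=0 product=0
t=1: arr=2 -> substrate=0 bound=2 product=0
t=2: arr=1 -> substrate=1 bound=2 product=0
t=3: arr=0 -> substrate=1 bound=2 product=0
t=4: arr=2 -> substrate=1 bound=2 product=2
t=5: arr=3 -> substrate=4 bound=2 product=2
t=6: arr=3 -> substrate=7 bound=2 product=2
t=7: arr=1 -> substrate=6 bound=2 product=4
t=8: arr=3 -> substrate=9 bound=2 product=4

Answer: 0 2 2 2 2 2 2 2 2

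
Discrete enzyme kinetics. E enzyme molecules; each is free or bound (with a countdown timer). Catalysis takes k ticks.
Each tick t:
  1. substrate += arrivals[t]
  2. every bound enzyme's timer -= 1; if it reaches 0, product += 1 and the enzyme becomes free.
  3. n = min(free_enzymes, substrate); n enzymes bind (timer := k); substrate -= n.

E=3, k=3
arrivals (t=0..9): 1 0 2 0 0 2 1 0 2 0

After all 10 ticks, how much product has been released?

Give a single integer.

Answer: 6

Derivation:
t=0: arr=1 -> substrate=0 bound=1 product=0
t=1: arr=0 -> substrate=0 bound=1 product=0
t=2: arr=2 -> substrate=0 bound=3 product=0
t=3: arr=0 -> substrate=0 bound=2 product=1
t=4: arr=0 -> substrate=0 bound=2 product=1
t=5: arr=2 -> substrate=0 bound=2 product=3
t=6: arr=1 -> substrate=0 bound=3 product=3
t=7: arr=0 -> substrate=0 bound=3 product=3
t=8: arr=2 -> substrate=0 bound=3 product=5
t=9: arr=0 -> substrate=0 bound=2 product=6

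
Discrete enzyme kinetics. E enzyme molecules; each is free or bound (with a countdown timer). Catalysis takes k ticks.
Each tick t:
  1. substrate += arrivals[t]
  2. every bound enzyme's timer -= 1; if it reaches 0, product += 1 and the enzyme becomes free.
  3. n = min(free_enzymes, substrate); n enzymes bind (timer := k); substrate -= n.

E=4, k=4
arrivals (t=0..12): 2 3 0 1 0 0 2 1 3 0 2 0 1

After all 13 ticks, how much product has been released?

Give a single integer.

Answer: 10

Derivation:
t=0: arr=2 -> substrate=0 bound=2 product=0
t=1: arr=3 -> substrate=1 bound=4 product=0
t=2: arr=0 -> substrate=1 bound=4 product=0
t=3: arr=1 -> substrate=2 bound=4 product=0
t=4: arr=0 -> substrate=0 bound=4 product=2
t=5: arr=0 -> substrate=0 bound=2 product=4
t=6: arr=2 -> substrate=0 bound=4 product=4
t=7: arr=1 -> substrate=1 bound=4 product=4
t=8: arr=3 -> substrate=2 bound=4 product=6
t=9: arr=0 -> substrate=2 bound=4 product=6
t=10: arr=2 -> substrate=2 bound=4 product=8
t=11: arr=0 -> substrate=2 bound=4 product=8
t=12: arr=1 -> substrate=1 bound=4 product=10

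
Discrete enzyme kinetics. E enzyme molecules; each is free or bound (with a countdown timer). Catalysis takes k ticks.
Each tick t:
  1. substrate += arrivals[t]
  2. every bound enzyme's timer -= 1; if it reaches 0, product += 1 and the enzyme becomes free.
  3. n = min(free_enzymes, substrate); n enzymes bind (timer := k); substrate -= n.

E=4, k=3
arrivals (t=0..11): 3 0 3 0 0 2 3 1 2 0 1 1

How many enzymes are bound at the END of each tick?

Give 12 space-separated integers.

Answer: 3 3 4 3 3 4 4 4 4 4 4 4

Derivation:
t=0: arr=3 -> substrate=0 bound=3 product=0
t=1: arr=0 -> substrate=0 bound=3 product=0
t=2: arr=3 -> substrate=2 bound=4 product=0
t=3: arr=0 -> substrate=0 bound=3 product=3
t=4: arr=0 -> substrate=0 bound=3 product=3
t=5: arr=2 -> substrate=0 bound=4 product=4
t=6: arr=3 -> substrate=1 bound=4 product=6
t=7: arr=1 -> substrate=2 bound=4 product=6
t=8: arr=2 -> substrate=2 bound=4 product=8
t=9: arr=0 -> substrate=0 bound=4 product=10
t=10: arr=1 -> substrate=1 bound=4 product=10
t=11: arr=1 -> substrate=0 bound=4 product=12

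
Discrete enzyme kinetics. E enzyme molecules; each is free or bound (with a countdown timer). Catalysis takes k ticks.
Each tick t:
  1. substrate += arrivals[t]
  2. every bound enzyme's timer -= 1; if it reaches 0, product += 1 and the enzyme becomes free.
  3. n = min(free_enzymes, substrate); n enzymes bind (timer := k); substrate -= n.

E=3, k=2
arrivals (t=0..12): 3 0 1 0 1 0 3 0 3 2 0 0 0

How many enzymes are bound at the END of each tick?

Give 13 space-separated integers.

t=0: arr=3 -> substrate=0 bound=3 product=0
t=1: arr=0 -> substrate=0 bound=3 product=0
t=2: arr=1 -> substrate=0 bound=1 product=3
t=3: arr=0 -> substrate=0 bound=1 product=3
t=4: arr=1 -> substrate=0 bound=1 product=4
t=5: arr=0 -> substrate=0 bound=1 product=4
t=6: arr=3 -> substrate=0 bound=3 product=5
t=7: arr=0 -> substrate=0 bound=3 product=5
t=8: arr=3 -> substrate=0 bound=3 product=8
t=9: arr=2 -> substrate=2 bound=3 product=8
t=10: arr=0 -> substrate=0 bound=2 product=11
t=11: arr=0 -> substrate=0 bound=2 product=11
t=12: arr=0 -> substrate=0 bound=0 product=13

Answer: 3 3 1 1 1 1 3 3 3 3 2 2 0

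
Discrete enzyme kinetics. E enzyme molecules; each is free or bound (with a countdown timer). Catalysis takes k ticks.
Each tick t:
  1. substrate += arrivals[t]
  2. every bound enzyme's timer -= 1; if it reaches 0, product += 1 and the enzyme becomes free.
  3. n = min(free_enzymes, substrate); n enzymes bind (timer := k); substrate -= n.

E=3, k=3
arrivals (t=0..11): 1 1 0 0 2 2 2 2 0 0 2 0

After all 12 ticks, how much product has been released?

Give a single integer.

t=0: arr=1 -> substrate=0 bound=1 product=0
t=1: arr=1 -> substrate=0 bound=2 product=0
t=2: arr=0 -> substrate=0 bound=2 product=0
t=3: arr=0 -> substrate=0 bound=1 product=1
t=4: arr=2 -> substrate=0 bound=2 product=2
t=5: arr=2 -> substrate=1 bound=3 product=2
t=6: arr=2 -> substrate=3 bound=3 product=2
t=7: arr=2 -> substrate=3 bound=3 product=4
t=8: arr=0 -> substrate=2 bound=3 product=5
t=9: arr=0 -> substrate=2 bound=3 product=5
t=10: arr=2 -> substrate=2 bound=3 product=7
t=11: arr=0 -> substrate=1 bound=3 product=8

Answer: 8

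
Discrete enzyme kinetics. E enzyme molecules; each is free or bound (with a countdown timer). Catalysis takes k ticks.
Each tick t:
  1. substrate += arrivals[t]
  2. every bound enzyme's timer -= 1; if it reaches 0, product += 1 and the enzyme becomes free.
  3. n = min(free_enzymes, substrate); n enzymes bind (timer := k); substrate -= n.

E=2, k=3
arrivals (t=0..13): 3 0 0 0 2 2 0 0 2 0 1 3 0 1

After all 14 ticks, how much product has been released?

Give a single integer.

t=0: arr=3 -> substrate=1 bound=2 product=0
t=1: arr=0 -> substrate=1 bound=2 product=0
t=2: arr=0 -> substrate=1 bound=2 product=0
t=3: arr=0 -> substrate=0 bound=1 product=2
t=4: arr=2 -> substrate=1 bound=2 product=2
t=5: arr=2 -> substrate=3 bound=2 product=2
t=6: arr=0 -> substrate=2 bound=2 product=3
t=7: arr=0 -> substrate=1 bound=2 product=4
t=8: arr=2 -> substrate=3 bound=2 product=4
t=9: arr=0 -> substrate=2 bound=2 product=5
t=10: arr=1 -> substrate=2 bound=2 product=6
t=11: arr=3 -> substrate=5 bound=2 product=6
t=12: arr=0 -> substrate=4 bound=2 product=7
t=13: arr=1 -> substrate=4 bound=2 product=8

Answer: 8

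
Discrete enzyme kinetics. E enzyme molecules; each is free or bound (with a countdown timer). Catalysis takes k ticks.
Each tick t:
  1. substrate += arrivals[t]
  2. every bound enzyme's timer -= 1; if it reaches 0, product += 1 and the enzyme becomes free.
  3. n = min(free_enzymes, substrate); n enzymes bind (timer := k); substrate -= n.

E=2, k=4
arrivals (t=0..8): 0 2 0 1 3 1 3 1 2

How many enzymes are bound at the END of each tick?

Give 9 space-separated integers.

t=0: arr=0 -> substrate=0 bound=0 product=0
t=1: arr=2 -> substrate=0 bound=2 product=0
t=2: arr=0 -> substrate=0 bound=2 product=0
t=3: arr=1 -> substrate=1 bound=2 product=0
t=4: arr=3 -> substrate=4 bound=2 product=0
t=5: arr=1 -> substrate=3 bound=2 product=2
t=6: arr=3 -> substrate=6 bound=2 product=2
t=7: arr=1 -> substrate=7 bound=2 product=2
t=8: arr=2 -> substrate=9 bound=2 product=2

Answer: 0 2 2 2 2 2 2 2 2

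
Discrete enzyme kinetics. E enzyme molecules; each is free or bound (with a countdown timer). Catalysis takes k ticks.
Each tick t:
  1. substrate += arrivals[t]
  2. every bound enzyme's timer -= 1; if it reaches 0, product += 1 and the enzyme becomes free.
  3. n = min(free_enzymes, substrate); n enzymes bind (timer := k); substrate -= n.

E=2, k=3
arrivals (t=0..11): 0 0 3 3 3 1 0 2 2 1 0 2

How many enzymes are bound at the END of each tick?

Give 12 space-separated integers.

Answer: 0 0 2 2 2 2 2 2 2 2 2 2

Derivation:
t=0: arr=0 -> substrate=0 bound=0 product=0
t=1: arr=0 -> substrate=0 bound=0 product=0
t=2: arr=3 -> substrate=1 bound=2 product=0
t=3: arr=3 -> substrate=4 bound=2 product=0
t=4: arr=3 -> substrate=7 bound=2 product=0
t=5: arr=1 -> substrate=6 bound=2 product=2
t=6: arr=0 -> substrate=6 bound=2 product=2
t=7: arr=2 -> substrate=8 bound=2 product=2
t=8: arr=2 -> substrate=8 bound=2 product=4
t=9: arr=1 -> substrate=9 bound=2 product=4
t=10: arr=0 -> substrate=9 bound=2 product=4
t=11: arr=2 -> substrate=9 bound=2 product=6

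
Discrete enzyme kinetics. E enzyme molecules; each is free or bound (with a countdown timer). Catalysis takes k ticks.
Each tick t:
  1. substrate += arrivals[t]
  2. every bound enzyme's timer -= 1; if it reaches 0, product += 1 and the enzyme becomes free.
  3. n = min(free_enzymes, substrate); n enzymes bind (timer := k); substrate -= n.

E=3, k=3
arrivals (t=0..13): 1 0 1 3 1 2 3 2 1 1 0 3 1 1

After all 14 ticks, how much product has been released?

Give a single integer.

t=0: arr=1 -> substrate=0 bound=1 product=0
t=1: arr=0 -> substrate=0 bound=1 product=0
t=2: arr=1 -> substrate=0 bound=2 product=0
t=3: arr=3 -> substrate=1 bound=3 product=1
t=4: arr=1 -> substrate=2 bound=3 product=1
t=5: arr=2 -> substrate=3 bound=3 product=2
t=6: arr=3 -> substrate=4 bound=3 product=4
t=7: arr=2 -> substrate=6 bound=3 product=4
t=8: arr=1 -> substrate=6 bound=3 product=5
t=9: arr=1 -> substrate=5 bound=3 product=7
t=10: arr=0 -> substrate=5 bound=3 product=7
t=11: arr=3 -> substrate=7 bound=3 product=8
t=12: arr=1 -> substrate=6 bound=3 product=10
t=13: arr=1 -> substrate=7 bound=3 product=10

Answer: 10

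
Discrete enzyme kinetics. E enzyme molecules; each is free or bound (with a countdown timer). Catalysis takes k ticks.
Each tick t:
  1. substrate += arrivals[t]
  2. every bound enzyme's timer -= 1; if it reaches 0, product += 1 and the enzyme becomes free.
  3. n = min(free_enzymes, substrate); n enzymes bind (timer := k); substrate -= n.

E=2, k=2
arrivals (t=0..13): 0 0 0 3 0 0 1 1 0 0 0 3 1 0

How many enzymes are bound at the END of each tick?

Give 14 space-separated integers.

t=0: arr=0 -> substrate=0 bound=0 product=0
t=1: arr=0 -> substrate=0 bound=0 product=0
t=2: arr=0 -> substrate=0 bound=0 product=0
t=3: arr=3 -> substrate=1 bound=2 product=0
t=4: arr=0 -> substrate=1 bound=2 product=0
t=5: arr=0 -> substrate=0 bound=1 product=2
t=6: arr=1 -> substrate=0 bound=2 product=2
t=7: arr=1 -> substrate=0 bound=2 product=3
t=8: arr=0 -> substrate=0 bound=1 product=4
t=9: arr=0 -> substrate=0 bound=0 product=5
t=10: arr=0 -> substrate=0 bound=0 product=5
t=11: arr=3 -> substrate=1 bound=2 product=5
t=12: arr=1 -> substrate=2 bound=2 product=5
t=13: arr=0 -> substrate=0 bound=2 product=7

Answer: 0 0 0 2 2 1 2 2 1 0 0 2 2 2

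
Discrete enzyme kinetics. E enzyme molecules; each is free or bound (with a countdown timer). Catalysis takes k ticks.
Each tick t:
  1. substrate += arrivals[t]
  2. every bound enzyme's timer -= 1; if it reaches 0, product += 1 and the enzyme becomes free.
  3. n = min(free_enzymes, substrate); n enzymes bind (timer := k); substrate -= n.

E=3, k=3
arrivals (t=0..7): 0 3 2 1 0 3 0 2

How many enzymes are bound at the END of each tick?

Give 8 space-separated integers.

t=0: arr=0 -> substrate=0 bound=0 product=0
t=1: arr=3 -> substrate=0 bound=3 product=0
t=2: arr=2 -> substrate=2 bound=3 product=0
t=3: arr=1 -> substrate=3 bound=3 product=0
t=4: arr=0 -> substrate=0 bound=3 product=3
t=5: arr=3 -> substrate=3 bound=3 product=3
t=6: arr=0 -> substrate=3 bound=3 product=3
t=7: arr=2 -> substrate=2 bound=3 product=6

Answer: 0 3 3 3 3 3 3 3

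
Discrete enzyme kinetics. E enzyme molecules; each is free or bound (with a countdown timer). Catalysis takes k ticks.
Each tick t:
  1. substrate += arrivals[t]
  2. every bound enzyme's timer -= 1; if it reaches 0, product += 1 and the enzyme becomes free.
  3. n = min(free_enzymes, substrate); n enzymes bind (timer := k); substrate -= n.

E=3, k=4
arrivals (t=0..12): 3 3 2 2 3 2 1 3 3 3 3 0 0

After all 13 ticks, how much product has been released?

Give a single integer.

t=0: arr=3 -> substrate=0 bound=3 product=0
t=1: arr=3 -> substrate=3 bound=3 product=0
t=2: arr=2 -> substrate=5 bound=3 product=0
t=3: arr=2 -> substrate=7 bound=3 product=0
t=4: arr=3 -> substrate=7 bound=3 product=3
t=5: arr=2 -> substrate=9 bound=3 product=3
t=6: arr=1 -> substrate=10 bound=3 product=3
t=7: arr=3 -> substrate=13 bound=3 product=3
t=8: arr=3 -> substrate=13 bound=3 product=6
t=9: arr=3 -> substrate=16 bound=3 product=6
t=10: arr=3 -> substrate=19 bound=3 product=6
t=11: arr=0 -> substrate=19 bound=3 product=6
t=12: arr=0 -> substrate=16 bound=3 product=9

Answer: 9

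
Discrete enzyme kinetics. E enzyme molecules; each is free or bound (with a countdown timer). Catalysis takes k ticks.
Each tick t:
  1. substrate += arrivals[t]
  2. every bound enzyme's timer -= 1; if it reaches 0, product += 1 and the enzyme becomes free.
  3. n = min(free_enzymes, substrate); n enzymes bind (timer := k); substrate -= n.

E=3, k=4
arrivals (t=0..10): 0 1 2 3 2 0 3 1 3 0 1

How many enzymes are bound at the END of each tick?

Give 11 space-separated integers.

t=0: arr=0 -> substrate=0 bound=0 product=0
t=1: arr=1 -> substrate=0 bound=1 product=0
t=2: arr=2 -> substrate=0 bound=3 product=0
t=3: arr=3 -> substrate=3 bound=3 product=0
t=4: arr=2 -> substrate=5 bound=3 product=0
t=5: arr=0 -> substrate=4 bound=3 product=1
t=6: arr=3 -> substrate=5 bound=3 product=3
t=7: arr=1 -> substrate=6 bound=3 product=3
t=8: arr=3 -> substrate=9 bound=3 product=3
t=9: arr=0 -> substrate=8 bound=3 product=4
t=10: arr=1 -> substrate=7 bound=3 product=6

Answer: 0 1 3 3 3 3 3 3 3 3 3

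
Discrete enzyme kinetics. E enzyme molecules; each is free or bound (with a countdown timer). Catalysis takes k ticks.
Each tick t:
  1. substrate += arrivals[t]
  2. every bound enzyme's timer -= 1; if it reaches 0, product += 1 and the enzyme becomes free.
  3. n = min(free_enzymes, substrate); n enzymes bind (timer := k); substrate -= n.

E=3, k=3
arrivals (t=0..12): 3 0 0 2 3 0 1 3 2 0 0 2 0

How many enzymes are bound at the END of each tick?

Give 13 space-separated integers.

Answer: 3 3 3 2 3 3 3 3 3 3 3 3 3

Derivation:
t=0: arr=3 -> substrate=0 bound=3 product=0
t=1: arr=0 -> substrate=0 bound=3 product=0
t=2: arr=0 -> substrate=0 bound=3 product=0
t=3: arr=2 -> substrate=0 bound=2 product=3
t=4: arr=3 -> substrate=2 bound=3 product=3
t=5: arr=0 -> substrate=2 bound=3 product=3
t=6: arr=1 -> substrate=1 bound=3 product=5
t=7: arr=3 -> substrate=3 bound=3 product=6
t=8: arr=2 -> substrate=5 bound=3 product=6
t=9: arr=0 -> substrate=3 bound=3 product=8
t=10: arr=0 -> substrate=2 bound=3 product=9
t=11: arr=2 -> substrate=4 bound=3 product=9
t=12: arr=0 -> substrate=2 bound=3 product=11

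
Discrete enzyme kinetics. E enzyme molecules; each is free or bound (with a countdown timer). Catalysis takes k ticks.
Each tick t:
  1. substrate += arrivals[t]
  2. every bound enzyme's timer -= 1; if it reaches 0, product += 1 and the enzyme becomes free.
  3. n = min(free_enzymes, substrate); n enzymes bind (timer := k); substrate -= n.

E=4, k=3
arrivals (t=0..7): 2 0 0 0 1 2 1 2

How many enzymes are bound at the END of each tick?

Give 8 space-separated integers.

t=0: arr=2 -> substrate=0 bound=2 product=0
t=1: arr=0 -> substrate=0 bound=2 product=0
t=2: arr=0 -> substrate=0 bound=2 product=0
t=3: arr=0 -> substrate=0 bound=0 product=2
t=4: arr=1 -> substrate=0 bound=1 product=2
t=5: arr=2 -> substrate=0 bound=3 product=2
t=6: arr=1 -> substrate=0 bound=4 product=2
t=7: arr=2 -> substrate=1 bound=4 product=3

Answer: 2 2 2 0 1 3 4 4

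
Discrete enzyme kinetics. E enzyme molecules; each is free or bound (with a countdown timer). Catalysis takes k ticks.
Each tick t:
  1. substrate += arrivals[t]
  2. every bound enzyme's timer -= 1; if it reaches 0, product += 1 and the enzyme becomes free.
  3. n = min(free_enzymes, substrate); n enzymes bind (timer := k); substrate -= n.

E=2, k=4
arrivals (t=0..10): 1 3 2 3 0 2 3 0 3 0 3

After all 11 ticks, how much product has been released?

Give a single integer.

t=0: arr=1 -> substrate=0 bound=1 product=0
t=1: arr=3 -> substrate=2 bound=2 product=0
t=2: arr=2 -> substrate=4 bound=2 product=0
t=3: arr=3 -> substrate=7 bound=2 product=0
t=4: arr=0 -> substrate=6 bound=2 product=1
t=5: arr=2 -> substrate=7 bound=2 product=2
t=6: arr=3 -> substrate=10 bound=2 product=2
t=7: arr=0 -> substrate=10 bound=2 product=2
t=8: arr=3 -> substrate=12 bound=2 product=3
t=9: arr=0 -> substrate=11 bound=2 product=4
t=10: arr=3 -> substrate=14 bound=2 product=4

Answer: 4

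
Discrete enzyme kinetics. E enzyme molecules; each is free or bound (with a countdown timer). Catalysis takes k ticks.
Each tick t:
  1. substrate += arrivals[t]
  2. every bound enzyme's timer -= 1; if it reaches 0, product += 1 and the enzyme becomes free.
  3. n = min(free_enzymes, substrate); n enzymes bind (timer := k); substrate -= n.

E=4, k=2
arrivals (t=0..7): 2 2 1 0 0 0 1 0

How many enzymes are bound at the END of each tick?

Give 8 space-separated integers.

Answer: 2 4 3 1 0 0 1 1

Derivation:
t=0: arr=2 -> substrate=0 bound=2 product=0
t=1: arr=2 -> substrate=0 bound=4 product=0
t=2: arr=1 -> substrate=0 bound=3 product=2
t=3: arr=0 -> substrate=0 bound=1 product=4
t=4: arr=0 -> substrate=0 bound=0 product=5
t=5: arr=0 -> substrate=0 bound=0 product=5
t=6: arr=1 -> substrate=0 bound=1 product=5
t=7: arr=0 -> substrate=0 bound=1 product=5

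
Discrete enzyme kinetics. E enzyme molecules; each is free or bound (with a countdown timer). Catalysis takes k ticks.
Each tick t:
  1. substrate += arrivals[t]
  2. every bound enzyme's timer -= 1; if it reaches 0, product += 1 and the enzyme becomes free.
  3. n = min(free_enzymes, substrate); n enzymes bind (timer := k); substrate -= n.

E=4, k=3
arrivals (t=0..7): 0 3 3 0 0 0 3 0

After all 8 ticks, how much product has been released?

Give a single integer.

Answer: 6

Derivation:
t=0: arr=0 -> substrate=0 bound=0 product=0
t=1: arr=3 -> substrate=0 bound=3 product=0
t=2: arr=3 -> substrate=2 bound=4 product=0
t=3: arr=0 -> substrate=2 bound=4 product=0
t=4: arr=0 -> substrate=0 bound=3 product=3
t=5: arr=0 -> substrate=0 bound=2 product=4
t=6: arr=3 -> substrate=1 bound=4 product=4
t=7: arr=0 -> substrate=0 bound=3 product=6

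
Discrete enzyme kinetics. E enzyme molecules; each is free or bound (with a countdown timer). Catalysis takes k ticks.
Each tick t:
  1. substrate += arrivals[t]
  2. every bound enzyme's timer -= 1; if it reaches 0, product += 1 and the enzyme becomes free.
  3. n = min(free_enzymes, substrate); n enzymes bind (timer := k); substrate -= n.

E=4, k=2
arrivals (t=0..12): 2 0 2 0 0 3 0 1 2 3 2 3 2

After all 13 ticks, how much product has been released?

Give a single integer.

Answer: 14

Derivation:
t=0: arr=2 -> substrate=0 bound=2 product=0
t=1: arr=0 -> substrate=0 bound=2 product=0
t=2: arr=2 -> substrate=0 bound=2 product=2
t=3: arr=0 -> substrate=0 bound=2 product=2
t=4: arr=0 -> substrate=0 bound=0 product=4
t=5: arr=3 -> substrate=0 bound=3 product=4
t=6: arr=0 -> substrate=0 bound=3 product=4
t=7: arr=1 -> substrate=0 bound=1 product=7
t=8: arr=2 -> substrate=0 bound=3 product=7
t=9: arr=3 -> substrate=1 bound=4 product=8
t=10: arr=2 -> substrate=1 bound=4 product=10
t=11: arr=3 -> substrate=2 bound=4 product=12
t=12: arr=2 -> substrate=2 bound=4 product=14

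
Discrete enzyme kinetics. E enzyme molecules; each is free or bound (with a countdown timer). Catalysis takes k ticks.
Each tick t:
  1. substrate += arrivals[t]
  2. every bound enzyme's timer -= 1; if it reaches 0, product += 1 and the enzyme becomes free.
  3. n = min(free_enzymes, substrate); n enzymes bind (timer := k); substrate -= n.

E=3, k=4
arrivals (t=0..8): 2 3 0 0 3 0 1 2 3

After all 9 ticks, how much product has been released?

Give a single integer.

t=0: arr=2 -> substrate=0 bound=2 product=0
t=1: arr=3 -> substrate=2 bound=3 product=0
t=2: arr=0 -> substrate=2 bound=3 product=0
t=3: arr=0 -> substrate=2 bound=3 product=0
t=4: arr=3 -> substrate=3 bound=3 product=2
t=5: arr=0 -> substrate=2 bound=3 product=3
t=6: arr=1 -> substrate=3 bound=3 product=3
t=7: arr=2 -> substrate=5 bound=3 product=3
t=8: arr=3 -> substrate=6 bound=3 product=5

Answer: 5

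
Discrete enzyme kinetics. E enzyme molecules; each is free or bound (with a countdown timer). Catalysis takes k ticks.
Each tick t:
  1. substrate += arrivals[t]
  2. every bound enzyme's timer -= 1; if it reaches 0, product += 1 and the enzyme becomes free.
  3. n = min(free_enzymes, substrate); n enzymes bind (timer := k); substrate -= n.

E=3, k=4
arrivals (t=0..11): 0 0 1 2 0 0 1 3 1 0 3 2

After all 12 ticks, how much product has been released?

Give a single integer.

t=0: arr=0 -> substrate=0 bound=0 product=0
t=1: arr=0 -> substrate=0 bound=0 product=0
t=2: arr=1 -> substrate=0 bound=1 product=0
t=3: arr=2 -> substrate=0 bound=3 product=0
t=4: arr=0 -> substrate=0 bound=3 product=0
t=5: arr=0 -> substrate=0 bound=3 product=0
t=6: arr=1 -> substrate=0 bound=3 product=1
t=7: arr=3 -> substrate=1 bound=3 product=3
t=8: arr=1 -> substrate=2 bound=3 product=3
t=9: arr=0 -> substrate=2 bound=3 product=3
t=10: arr=3 -> substrate=4 bound=3 product=4
t=11: arr=2 -> substrate=4 bound=3 product=6

Answer: 6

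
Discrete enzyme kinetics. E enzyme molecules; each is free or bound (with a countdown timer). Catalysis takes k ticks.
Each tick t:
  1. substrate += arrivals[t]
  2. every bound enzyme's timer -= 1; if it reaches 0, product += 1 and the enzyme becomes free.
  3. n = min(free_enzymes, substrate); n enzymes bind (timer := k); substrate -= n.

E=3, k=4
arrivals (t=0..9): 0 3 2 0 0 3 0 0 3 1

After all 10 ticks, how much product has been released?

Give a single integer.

t=0: arr=0 -> substrate=0 bound=0 product=0
t=1: arr=3 -> substrate=0 bound=3 product=0
t=2: arr=2 -> substrate=2 bound=3 product=0
t=3: arr=0 -> substrate=2 bound=3 product=0
t=4: arr=0 -> substrate=2 bound=3 product=0
t=5: arr=3 -> substrate=2 bound=3 product=3
t=6: arr=0 -> substrate=2 bound=3 product=3
t=7: arr=0 -> substrate=2 bound=3 product=3
t=8: arr=3 -> substrate=5 bound=3 product=3
t=9: arr=1 -> substrate=3 bound=3 product=6

Answer: 6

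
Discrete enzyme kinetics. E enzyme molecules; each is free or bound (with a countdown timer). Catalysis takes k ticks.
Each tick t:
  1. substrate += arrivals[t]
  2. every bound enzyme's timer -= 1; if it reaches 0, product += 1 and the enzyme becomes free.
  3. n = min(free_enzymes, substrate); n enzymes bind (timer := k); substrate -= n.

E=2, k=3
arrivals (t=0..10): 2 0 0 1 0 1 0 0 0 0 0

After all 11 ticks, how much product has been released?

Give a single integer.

Answer: 4

Derivation:
t=0: arr=2 -> substrate=0 bound=2 product=0
t=1: arr=0 -> substrate=0 bound=2 product=0
t=2: arr=0 -> substrate=0 bound=2 product=0
t=3: arr=1 -> substrate=0 bound=1 product=2
t=4: arr=0 -> substrate=0 bound=1 product=2
t=5: arr=1 -> substrate=0 bound=2 product=2
t=6: arr=0 -> substrate=0 bound=1 product=3
t=7: arr=0 -> substrate=0 bound=1 product=3
t=8: arr=0 -> substrate=0 bound=0 product=4
t=9: arr=0 -> substrate=0 bound=0 product=4
t=10: arr=0 -> substrate=0 bound=0 product=4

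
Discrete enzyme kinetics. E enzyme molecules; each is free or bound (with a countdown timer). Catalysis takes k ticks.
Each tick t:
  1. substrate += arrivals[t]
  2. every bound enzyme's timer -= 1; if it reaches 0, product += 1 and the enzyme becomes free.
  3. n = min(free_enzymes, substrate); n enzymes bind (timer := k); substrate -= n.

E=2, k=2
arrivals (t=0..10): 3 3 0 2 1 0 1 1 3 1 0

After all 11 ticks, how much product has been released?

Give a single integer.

Answer: 10

Derivation:
t=0: arr=3 -> substrate=1 bound=2 product=0
t=1: arr=3 -> substrate=4 bound=2 product=0
t=2: arr=0 -> substrate=2 bound=2 product=2
t=3: arr=2 -> substrate=4 bound=2 product=2
t=4: arr=1 -> substrate=3 bound=2 product=4
t=5: arr=0 -> substrate=3 bound=2 product=4
t=6: arr=1 -> substrate=2 bound=2 product=6
t=7: arr=1 -> substrate=3 bound=2 product=6
t=8: arr=3 -> substrate=4 bound=2 product=8
t=9: arr=1 -> substrate=5 bound=2 product=8
t=10: arr=0 -> substrate=3 bound=2 product=10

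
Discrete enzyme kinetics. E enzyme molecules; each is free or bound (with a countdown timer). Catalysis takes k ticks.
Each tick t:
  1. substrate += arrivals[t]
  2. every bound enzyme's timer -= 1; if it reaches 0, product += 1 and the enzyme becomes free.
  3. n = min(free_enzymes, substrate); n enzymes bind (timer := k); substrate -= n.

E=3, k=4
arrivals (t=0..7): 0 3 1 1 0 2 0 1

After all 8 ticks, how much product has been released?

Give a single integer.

Answer: 3

Derivation:
t=0: arr=0 -> substrate=0 bound=0 product=0
t=1: arr=3 -> substrate=0 bound=3 product=0
t=2: arr=1 -> substrate=1 bound=3 product=0
t=3: arr=1 -> substrate=2 bound=3 product=0
t=4: arr=0 -> substrate=2 bound=3 product=0
t=5: arr=2 -> substrate=1 bound=3 product=3
t=6: arr=0 -> substrate=1 bound=3 product=3
t=7: arr=1 -> substrate=2 bound=3 product=3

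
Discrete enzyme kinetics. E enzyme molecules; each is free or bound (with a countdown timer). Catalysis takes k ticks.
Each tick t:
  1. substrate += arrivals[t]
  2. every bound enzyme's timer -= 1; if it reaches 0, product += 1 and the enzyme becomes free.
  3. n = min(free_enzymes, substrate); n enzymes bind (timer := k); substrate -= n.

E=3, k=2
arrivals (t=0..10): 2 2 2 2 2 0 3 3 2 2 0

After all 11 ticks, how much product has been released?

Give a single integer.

Answer: 14

Derivation:
t=0: arr=2 -> substrate=0 bound=2 product=0
t=1: arr=2 -> substrate=1 bound=3 product=0
t=2: arr=2 -> substrate=1 bound=3 product=2
t=3: arr=2 -> substrate=2 bound=3 product=3
t=4: arr=2 -> substrate=2 bound=3 product=5
t=5: arr=0 -> substrate=1 bound=3 product=6
t=6: arr=3 -> substrate=2 bound=3 product=8
t=7: arr=3 -> substrate=4 bound=3 product=9
t=8: arr=2 -> substrate=4 bound=3 product=11
t=9: arr=2 -> substrate=5 bound=3 product=12
t=10: arr=0 -> substrate=3 bound=3 product=14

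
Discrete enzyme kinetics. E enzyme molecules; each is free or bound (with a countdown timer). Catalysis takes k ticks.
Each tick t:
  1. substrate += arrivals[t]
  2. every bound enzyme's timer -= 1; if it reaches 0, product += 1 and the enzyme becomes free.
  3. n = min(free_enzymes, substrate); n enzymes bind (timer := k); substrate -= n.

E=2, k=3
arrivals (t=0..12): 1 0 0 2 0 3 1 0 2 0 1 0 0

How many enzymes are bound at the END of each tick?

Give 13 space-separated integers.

t=0: arr=1 -> substrate=0 bound=1 product=0
t=1: arr=0 -> substrate=0 bound=1 product=0
t=2: arr=0 -> substrate=0 bound=1 product=0
t=3: arr=2 -> substrate=0 bound=2 product=1
t=4: arr=0 -> substrate=0 bound=2 product=1
t=5: arr=3 -> substrate=3 bound=2 product=1
t=6: arr=1 -> substrate=2 bound=2 product=3
t=7: arr=0 -> substrate=2 bound=2 product=3
t=8: arr=2 -> substrate=4 bound=2 product=3
t=9: arr=0 -> substrate=2 bound=2 product=5
t=10: arr=1 -> substrate=3 bound=2 product=5
t=11: arr=0 -> substrate=3 bound=2 product=5
t=12: arr=0 -> substrate=1 bound=2 product=7

Answer: 1 1 1 2 2 2 2 2 2 2 2 2 2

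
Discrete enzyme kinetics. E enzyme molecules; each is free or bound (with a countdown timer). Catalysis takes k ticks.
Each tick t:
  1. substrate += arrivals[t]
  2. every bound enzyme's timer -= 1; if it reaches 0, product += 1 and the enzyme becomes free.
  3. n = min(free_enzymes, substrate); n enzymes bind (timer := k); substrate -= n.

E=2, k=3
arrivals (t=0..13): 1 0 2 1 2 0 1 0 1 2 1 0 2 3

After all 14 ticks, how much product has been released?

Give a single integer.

t=0: arr=1 -> substrate=0 bound=1 product=0
t=1: arr=0 -> substrate=0 bound=1 product=0
t=2: arr=2 -> substrate=1 bound=2 product=0
t=3: arr=1 -> substrate=1 bound=2 product=1
t=4: arr=2 -> substrate=3 bound=2 product=1
t=5: arr=0 -> substrate=2 bound=2 product=2
t=6: arr=1 -> substrate=2 bound=2 product=3
t=7: arr=0 -> substrate=2 bound=2 product=3
t=8: arr=1 -> substrate=2 bound=2 product=4
t=9: arr=2 -> substrate=3 bound=2 product=5
t=10: arr=1 -> substrate=4 bound=2 product=5
t=11: arr=0 -> substrate=3 bound=2 product=6
t=12: arr=2 -> substrate=4 bound=2 product=7
t=13: arr=3 -> substrate=7 bound=2 product=7

Answer: 7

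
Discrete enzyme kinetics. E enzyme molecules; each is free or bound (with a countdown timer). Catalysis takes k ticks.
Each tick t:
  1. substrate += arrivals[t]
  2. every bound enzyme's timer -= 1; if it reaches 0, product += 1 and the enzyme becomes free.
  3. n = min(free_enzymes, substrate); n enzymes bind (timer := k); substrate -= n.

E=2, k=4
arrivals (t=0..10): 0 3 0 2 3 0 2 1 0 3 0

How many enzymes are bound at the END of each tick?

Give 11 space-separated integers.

Answer: 0 2 2 2 2 2 2 2 2 2 2

Derivation:
t=0: arr=0 -> substrate=0 bound=0 product=0
t=1: arr=3 -> substrate=1 bound=2 product=0
t=2: arr=0 -> substrate=1 bound=2 product=0
t=3: arr=2 -> substrate=3 bound=2 product=0
t=4: arr=3 -> substrate=6 bound=2 product=0
t=5: arr=0 -> substrate=4 bound=2 product=2
t=6: arr=2 -> substrate=6 bound=2 product=2
t=7: arr=1 -> substrate=7 bound=2 product=2
t=8: arr=0 -> substrate=7 bound=2 product=2
t=9: arr=3 -> substrate=8 bound=2 product=4
t=10: arr=0 -> substrate=8 bound=2 product=4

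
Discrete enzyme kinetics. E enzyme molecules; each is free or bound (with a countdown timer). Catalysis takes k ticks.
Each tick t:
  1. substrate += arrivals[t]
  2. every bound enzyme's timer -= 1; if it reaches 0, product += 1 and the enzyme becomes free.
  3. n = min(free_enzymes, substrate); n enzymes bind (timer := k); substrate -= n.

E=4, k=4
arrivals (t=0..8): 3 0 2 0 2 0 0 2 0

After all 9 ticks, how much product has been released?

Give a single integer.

Answer: 7

Derivation:
t=0: arr=3 -> substrate=0 bound=3 product=0
t=1: arr=0 -> substrate=0 bound=3 product=0
t=2: arr=2 -> substrate=1 bound=4 product=0
t=3: arr=0 -> substrate=1 bound=4 product=0
t=4: arr=2 -> substrate=0 bound=4 product=3
t=5: arr=0 -> substrate=0 bound=4 product=3
t=6: arr=0 -> substrate=0 bound=3 product=4
t=7: arr=2 -> substrate=1 bound=4 product=4
t=8: arr=0 -> substrate=0 bound=2 product=7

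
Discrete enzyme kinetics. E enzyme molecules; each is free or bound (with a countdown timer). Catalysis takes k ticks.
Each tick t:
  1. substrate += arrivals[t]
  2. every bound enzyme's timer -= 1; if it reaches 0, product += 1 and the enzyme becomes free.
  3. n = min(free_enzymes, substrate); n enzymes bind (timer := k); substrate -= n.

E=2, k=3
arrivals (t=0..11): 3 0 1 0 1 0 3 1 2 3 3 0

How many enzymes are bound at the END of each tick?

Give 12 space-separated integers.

Answer: 2 2 2 2 2 2 2 2 2 2 2 2

Derivation:
t=0: arr=3 -> substrate=1 bound=2 product=0
t=1: arr=0 -> substrate=1 bound=2 product=0
t=2: arr=1 -> substrate=2 bound=2 product=0
t=3: arr=0 -> substrate=0 bound=2 product=2
t=4: arr=1 -> substrate=1 bound=2 product=2
t=5: arr=0 -> substrate=1 bound=2 product=2
t=6: arr=3 -> substrate=2 bound=2 product=4
t=7: arr=1 -> substrate=3 bound=2 product=4
t=8: arr=2 -> substrate=5 bound=2 product=4
t=9: arr=3 -> substrate=6 bound=2 product=6
t=10: arr=3 -> substrate=9 bound=2 product=6
t=11: arr=0 -> substrate=9 bound=2 product=6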